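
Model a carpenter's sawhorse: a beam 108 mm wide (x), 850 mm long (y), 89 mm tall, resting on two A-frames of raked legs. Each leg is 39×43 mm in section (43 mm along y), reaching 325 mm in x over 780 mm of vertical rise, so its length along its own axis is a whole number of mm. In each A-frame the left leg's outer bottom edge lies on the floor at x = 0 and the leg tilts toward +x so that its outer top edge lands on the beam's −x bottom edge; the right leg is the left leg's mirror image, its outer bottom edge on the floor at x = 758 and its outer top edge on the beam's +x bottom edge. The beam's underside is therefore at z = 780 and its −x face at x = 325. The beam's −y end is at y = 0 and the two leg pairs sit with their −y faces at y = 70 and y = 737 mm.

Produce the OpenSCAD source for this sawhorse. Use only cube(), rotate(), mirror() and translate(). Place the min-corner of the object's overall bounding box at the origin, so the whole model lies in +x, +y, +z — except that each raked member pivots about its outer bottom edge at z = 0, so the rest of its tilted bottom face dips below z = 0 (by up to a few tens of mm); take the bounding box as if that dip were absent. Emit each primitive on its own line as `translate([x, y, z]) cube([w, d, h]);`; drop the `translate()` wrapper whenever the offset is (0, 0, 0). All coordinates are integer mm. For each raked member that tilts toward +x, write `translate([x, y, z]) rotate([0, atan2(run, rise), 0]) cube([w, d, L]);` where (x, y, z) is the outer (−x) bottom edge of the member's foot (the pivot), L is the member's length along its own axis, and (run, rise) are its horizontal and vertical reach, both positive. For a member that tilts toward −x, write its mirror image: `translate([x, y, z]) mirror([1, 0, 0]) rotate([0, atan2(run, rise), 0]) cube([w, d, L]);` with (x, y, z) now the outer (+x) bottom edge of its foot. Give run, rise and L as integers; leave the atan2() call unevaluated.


translate([325, 0, 780]) cube([108, 850, 89]);
translate([0, 70, 0]) rotate([0, atan2(325, 780), 0]) cube([39, 43, 845]);
translate([758, 70, 0]) mirror([1, 0, 0]) rotate([0, atan2(325, 780), 0]) cube([39, 43, 845]);
translate([0, 737, 0]) rotate([0, atan2(325, 780), 0]) cube([39, 43, 845]);
translate([758, 737, 0]) mirror([1, 0, 0]) rotate([0, atan2(325, 780), 0]) cube([39, 43, 845]);


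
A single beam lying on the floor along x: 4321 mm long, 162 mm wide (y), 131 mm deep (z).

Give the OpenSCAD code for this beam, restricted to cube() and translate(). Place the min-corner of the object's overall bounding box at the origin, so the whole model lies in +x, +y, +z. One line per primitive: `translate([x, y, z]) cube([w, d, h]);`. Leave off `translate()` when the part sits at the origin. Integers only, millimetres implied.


cube([4321, 162, 131]);


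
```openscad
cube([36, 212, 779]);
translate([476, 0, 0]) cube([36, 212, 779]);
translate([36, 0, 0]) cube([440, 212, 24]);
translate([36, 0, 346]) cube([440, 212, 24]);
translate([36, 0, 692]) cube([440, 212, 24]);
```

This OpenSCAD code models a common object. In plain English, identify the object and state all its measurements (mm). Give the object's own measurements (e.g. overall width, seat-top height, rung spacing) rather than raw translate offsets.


An open bookshelf. Two side panels, each 36 mm thick, 212 mm deep and 779 mm tall, stand 512 mm apart (outside-to-outside). Between them sit 3 shelves, each 24 mm thick and 212 mm deep, spanning the full gap between the sides. The bottom shelf rests on the floor (its underside at z = 0) and the clear gap between one shelf's top and the next shelf's underside is 322 mm.


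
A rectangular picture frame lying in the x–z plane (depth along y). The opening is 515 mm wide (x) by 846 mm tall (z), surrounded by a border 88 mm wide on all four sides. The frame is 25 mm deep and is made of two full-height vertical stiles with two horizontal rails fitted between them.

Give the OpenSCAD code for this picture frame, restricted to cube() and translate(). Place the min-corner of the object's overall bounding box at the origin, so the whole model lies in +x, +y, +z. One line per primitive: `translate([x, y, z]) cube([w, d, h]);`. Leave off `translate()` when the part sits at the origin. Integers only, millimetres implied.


cube([88, 25, 1022]);
translate([603, 0, 0]) cube([88, 25, 1022]);
translate([88, 0, 0]) cube([515, 25, 88]);
translate([88, 0, 934]) cube([515, 25, 88]);


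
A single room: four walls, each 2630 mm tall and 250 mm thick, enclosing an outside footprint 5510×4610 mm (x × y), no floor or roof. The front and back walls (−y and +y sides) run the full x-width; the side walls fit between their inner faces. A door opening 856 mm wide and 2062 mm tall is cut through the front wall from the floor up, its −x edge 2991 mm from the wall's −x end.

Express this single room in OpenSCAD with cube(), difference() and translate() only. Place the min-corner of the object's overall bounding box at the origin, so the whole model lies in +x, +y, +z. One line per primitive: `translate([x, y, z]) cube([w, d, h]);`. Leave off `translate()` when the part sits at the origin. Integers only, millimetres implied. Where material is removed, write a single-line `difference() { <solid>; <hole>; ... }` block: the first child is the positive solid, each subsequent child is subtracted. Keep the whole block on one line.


difference() { cube([5510, 250, 2630]); translate([2991, 0, 0]) cube([856, 250, 2062]); }
translate([0, 4360, 0]) cube([5510, 250, 2630]);
translate([0, 250, 0]) cube([250, 4110, 2630]);
translate([5260, 250, 0]) cube([250, 4110, 2630]);


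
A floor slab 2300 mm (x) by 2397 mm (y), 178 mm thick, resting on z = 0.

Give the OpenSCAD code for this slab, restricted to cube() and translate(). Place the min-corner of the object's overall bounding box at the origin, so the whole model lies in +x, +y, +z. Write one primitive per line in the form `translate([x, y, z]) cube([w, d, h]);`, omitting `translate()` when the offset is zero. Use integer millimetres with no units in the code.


cube([2300, 2397, 178]);


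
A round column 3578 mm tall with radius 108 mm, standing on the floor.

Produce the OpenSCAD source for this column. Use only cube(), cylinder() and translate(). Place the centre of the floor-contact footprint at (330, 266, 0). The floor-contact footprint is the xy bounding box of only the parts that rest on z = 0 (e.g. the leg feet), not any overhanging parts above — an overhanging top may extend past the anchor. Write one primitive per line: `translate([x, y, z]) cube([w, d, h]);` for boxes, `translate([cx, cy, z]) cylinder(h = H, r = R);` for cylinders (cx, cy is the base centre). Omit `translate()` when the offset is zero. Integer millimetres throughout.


translate([330, 266, 0]) cylinder(h = 3578, r = 108);


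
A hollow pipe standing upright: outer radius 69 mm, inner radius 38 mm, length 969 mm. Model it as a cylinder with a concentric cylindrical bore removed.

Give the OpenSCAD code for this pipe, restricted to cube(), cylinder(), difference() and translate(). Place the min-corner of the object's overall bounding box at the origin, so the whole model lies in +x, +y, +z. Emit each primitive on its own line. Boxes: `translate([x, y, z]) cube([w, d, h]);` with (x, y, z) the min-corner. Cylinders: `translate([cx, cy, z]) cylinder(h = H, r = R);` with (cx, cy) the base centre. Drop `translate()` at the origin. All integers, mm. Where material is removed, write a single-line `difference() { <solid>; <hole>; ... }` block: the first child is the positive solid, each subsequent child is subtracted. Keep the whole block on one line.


difference() { translate([69, 69, 0]) cylinder(h = 969, r = 69); translate([69, 69, 0]) cylinder(h = 969, r = 38); }


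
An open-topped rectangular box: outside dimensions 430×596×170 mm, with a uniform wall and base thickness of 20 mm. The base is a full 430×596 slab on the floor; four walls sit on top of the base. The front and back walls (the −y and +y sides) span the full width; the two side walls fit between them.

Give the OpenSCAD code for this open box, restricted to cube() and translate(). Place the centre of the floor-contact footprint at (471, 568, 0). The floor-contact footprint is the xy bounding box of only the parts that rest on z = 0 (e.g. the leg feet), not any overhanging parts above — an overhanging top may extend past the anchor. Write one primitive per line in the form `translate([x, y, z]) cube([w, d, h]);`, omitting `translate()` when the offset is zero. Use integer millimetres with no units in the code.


translate([256, 270, 0]) cube([430, 596, 20]);
translate([256, 270, 20]) cube([430, 20, 150]);
translate([256, 846, 20]) cube([430, 20, 150]);
translate([256, 290, 20]) cube([20, 556, 150]);
translate([666, 290, 20]) cube([20, 556, 150]);


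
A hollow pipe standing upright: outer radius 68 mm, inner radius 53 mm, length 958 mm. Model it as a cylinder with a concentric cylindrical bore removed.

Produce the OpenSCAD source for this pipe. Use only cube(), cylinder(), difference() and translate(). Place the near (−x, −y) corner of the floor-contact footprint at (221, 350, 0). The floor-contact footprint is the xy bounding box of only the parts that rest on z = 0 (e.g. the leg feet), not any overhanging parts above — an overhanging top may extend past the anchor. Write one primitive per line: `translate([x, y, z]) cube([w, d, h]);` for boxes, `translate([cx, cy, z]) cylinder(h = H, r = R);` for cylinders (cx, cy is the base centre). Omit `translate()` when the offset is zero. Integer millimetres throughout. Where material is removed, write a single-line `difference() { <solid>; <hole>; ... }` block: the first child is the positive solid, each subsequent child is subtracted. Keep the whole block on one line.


difference() { translate([289, 418, 0]) cylinder(h = 958, r = 68); translate([289, 418, 0]) cylinder(h = 958, r = 53); }


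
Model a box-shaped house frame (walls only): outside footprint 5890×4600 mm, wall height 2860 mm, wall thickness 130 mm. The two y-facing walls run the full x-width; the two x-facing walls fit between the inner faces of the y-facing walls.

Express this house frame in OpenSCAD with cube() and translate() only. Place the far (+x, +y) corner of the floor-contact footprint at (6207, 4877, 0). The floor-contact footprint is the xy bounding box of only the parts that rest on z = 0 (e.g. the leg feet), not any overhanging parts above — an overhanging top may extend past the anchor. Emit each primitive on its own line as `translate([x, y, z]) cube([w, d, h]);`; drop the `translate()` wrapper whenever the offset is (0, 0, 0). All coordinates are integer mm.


translate([317, 277, 0]) cube([5890, 130, 2860]);
translate([317, 4747, 0]) cube([5890, 130, 2860]);
translate([317, 407, 0]) cube([130, 4340, 2860]);
translate([6077, 407, 0]) cube([130, 4340, 2860]);


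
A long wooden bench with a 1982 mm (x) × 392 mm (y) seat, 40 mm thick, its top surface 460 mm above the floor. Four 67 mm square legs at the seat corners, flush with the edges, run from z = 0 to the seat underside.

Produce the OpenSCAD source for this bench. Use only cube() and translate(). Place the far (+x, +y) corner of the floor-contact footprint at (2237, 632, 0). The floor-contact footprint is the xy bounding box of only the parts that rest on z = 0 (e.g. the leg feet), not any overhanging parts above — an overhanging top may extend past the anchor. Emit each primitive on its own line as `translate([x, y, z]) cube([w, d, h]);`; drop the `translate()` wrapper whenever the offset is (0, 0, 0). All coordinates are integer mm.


translate([255, 240, 420]) cube([1982, 392, 40]);
translate([255, 240, 0]) cube([67, 67, 420]);
translate([255, 565, 0]) cube([67, 67, 420]);
translate([2170, 240, 0]) cube([67, 67, 420]);
translate([2170, 565, 0]) cube([67, 67, 420]);


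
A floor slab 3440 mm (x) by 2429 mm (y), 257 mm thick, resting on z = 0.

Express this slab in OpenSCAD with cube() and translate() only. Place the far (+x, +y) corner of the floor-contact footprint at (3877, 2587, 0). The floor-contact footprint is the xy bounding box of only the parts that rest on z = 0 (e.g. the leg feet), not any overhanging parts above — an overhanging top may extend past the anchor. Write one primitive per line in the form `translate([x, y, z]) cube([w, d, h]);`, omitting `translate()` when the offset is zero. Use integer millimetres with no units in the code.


translate([437, 158, 0]) cube([3440, 2429, 257]);


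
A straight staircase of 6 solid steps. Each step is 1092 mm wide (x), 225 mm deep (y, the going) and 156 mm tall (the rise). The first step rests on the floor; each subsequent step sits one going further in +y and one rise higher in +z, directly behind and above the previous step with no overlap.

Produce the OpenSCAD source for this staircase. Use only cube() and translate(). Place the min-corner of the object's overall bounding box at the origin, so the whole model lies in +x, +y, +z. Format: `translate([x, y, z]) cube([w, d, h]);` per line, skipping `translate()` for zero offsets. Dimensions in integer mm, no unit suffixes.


cube([1092, 225, 156]);
translate([0, 225, 156]) cube([1092, 225, 156]);
translate([0, 450, 312]) cube([1092, 225, 156]);
translate([0, 675, 468]) cube([1092, 225, 156]);
translate([0, 900, 624]) cube([1092, 225, 156]);
translate([0, 1125, 780]) cube([1092, 225, 156]);


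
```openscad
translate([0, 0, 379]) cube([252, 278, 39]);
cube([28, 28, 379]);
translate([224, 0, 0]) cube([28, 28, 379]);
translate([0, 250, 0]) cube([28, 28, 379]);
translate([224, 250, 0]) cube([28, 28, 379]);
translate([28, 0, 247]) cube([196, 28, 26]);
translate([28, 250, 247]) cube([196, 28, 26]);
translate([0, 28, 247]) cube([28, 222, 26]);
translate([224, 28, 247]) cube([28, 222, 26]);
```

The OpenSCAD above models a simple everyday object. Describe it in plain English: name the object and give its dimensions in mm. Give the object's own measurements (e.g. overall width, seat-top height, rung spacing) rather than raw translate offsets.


A simple wooden stool: a rectangular seat 252 mm (x) by 278 mm (y), 39 mm thick, top face at z = 418 mm, on four square legs, each 28×28 mm in cross-section. The legs rest on z = 0, each flush with a corner of the seat. Four stretchers, 28 mm wide and 26 mm tall, connect adjacent legs with their undersides at z = 247 mm, each running between the inner faces of the legs it joins and aligned with the legs' outer faces on the other axis.


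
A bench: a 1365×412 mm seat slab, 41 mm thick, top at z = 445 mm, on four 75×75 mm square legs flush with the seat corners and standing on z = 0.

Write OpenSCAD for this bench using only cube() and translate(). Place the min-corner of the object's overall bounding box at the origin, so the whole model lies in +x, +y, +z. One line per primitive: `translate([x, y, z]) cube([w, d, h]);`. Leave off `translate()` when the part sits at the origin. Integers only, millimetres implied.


// leg_h = 445 − 41 = 404
translate([0, 0, 404]) cube([1365, 412, 41]);
cube([75, 75, 404]);
translate([0, 337, 0]) cube([75, 75, 404]);
translate([1290, 0, 0]) cube([75, 75, 404]);
translate([1290, 337, 0]) cube([75, 75, 404]);


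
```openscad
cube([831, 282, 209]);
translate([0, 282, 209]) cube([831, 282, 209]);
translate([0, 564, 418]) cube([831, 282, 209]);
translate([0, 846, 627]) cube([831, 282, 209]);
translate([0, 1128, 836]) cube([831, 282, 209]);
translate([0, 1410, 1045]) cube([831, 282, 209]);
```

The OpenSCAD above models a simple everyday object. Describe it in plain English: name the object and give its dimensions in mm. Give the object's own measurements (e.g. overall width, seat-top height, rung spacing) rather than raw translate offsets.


A straight staircase of 6 solid steps. Each step is 831 mm wide (x), 282 mm deep (y, the going) and 209 mm tall (the rise). The first step rests on the floor; each subsequent step sits one going further in +y and one rise higher in +z, directly behind and above the previous step with no overlap.


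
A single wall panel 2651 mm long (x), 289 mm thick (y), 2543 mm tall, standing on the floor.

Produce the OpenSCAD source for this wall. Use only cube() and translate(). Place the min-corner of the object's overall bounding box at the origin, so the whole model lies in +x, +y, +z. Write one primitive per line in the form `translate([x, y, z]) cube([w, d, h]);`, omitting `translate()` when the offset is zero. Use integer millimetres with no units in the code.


cube([2651, 289, 2543]);


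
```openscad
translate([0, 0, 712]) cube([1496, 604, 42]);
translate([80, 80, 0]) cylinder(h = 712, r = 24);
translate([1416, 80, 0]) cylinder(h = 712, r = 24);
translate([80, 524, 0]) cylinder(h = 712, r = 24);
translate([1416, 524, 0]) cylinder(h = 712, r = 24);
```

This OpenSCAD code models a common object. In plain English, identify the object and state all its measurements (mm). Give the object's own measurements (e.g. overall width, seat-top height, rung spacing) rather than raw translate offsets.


A rectangular dining table. The top is 1496×604×42 mm with its upper surface at z = 754 mm. It stands on four round legs of 48 mm diameter, each leg's bounding box inset 56 mm from the nearest pair of top edges, running from the floor to the underside of the top.


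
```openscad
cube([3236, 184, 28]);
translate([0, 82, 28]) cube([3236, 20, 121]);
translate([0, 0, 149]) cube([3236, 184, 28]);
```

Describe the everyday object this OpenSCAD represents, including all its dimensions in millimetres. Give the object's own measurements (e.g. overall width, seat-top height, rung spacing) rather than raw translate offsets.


An I-beam lying along x, 3236 mm long. Overall section height 177 mm. Two flanges 184 mm wide (y) and 28 mm thick, one on the floor and one at the top; a web 20 mm thick runs between them, centred on the flange width.


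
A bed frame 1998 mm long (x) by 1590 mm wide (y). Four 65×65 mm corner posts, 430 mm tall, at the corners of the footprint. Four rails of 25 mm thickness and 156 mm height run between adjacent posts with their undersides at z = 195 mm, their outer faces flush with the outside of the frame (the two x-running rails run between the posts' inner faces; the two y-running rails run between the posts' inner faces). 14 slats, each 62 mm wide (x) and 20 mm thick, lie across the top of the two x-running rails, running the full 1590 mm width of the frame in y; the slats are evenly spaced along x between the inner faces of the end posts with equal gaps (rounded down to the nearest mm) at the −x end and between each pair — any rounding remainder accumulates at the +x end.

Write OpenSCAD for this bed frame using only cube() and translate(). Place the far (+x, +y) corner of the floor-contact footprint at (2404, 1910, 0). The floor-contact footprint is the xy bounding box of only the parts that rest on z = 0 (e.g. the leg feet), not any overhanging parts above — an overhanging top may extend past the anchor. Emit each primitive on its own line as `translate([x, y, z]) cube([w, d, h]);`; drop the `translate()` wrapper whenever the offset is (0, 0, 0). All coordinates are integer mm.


translate([406, 320, 0]) cube([65, 65, 430]);
translate([406, 1845, 0]) cube([65, 65, 430]);
translate([2339, 320, 0]) cube([65, 65, 430]);
translate([2339, 1845, 0]) cube([65, 65, 430]);
translate([471, 320, 195]) cube([1868, 25, 156]);
translate([471, 1885, 195]) cube([1868, 25, 156]);
translate([406, 385, 195]) cube([25, 1460, 156]);
translate([2379, 385, 195]) cube([25, 1460, 156]);
translate([537, 320, 351]) cube([62, 1590, 20]);
translate([665, 320, 351]) cube([62, 1590, 20]);
translate([793, 320, 351]) cube([62, 1590, 20]);
translate([921, 320, 351]) cube([62, 1590, 20]);
translate([1049, 320, 351]) cube([62, 1590, 20]);
translate([1177, 320, 351]) cube([62, 1590, 20]);
translate([1305, 320, 351]) cube([62, 1590, 20]);
translate([1433, 320, 351]) cube([62, 1590, 20]);
translate([1561, 320, 351]) cube([62, 1590, 20]);
translate([1689, 320, 351]) cube([62, 1590, 20]);
translate([1817, 320, 351]) cube([62, 1590, 20]);
translate([1945, 320, 351]) cube([62, 1590, 20]);
translate([2073, 320, 351]) cube([62, 1590, 20]);
translate([2201, 320, 351]) cube([62, 1590, 20]);


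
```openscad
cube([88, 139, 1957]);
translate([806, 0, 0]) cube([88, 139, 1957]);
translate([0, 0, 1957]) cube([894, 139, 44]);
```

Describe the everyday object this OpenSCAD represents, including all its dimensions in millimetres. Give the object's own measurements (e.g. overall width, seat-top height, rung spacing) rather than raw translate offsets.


A door frame. The clear opening is 718 mm wide and 1957 mm high. Two 88 mm wide jambs, 139 mm deep, stand either side of the opening from the floor to the top of the opening. A 44 mm thick head sits across the top of both jambs, spanning the full outside width of the frame.


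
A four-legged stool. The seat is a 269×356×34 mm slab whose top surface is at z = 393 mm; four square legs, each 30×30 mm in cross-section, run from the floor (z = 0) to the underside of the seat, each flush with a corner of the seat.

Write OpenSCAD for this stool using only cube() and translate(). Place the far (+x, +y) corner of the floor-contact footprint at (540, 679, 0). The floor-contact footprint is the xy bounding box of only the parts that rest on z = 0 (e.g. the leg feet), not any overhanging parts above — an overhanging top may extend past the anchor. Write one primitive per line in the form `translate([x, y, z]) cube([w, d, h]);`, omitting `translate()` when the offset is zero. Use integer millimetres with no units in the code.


translate([271, 323, 359]) cube([269, 356, 34]);
translate([271, 323, 0]) cube([30, 30, 359]);
translate([510, 323, 0]) cube([30, 30, 359]);
translate([271, 649, 0]) cube([30, 30, 359]);
translate([510, 649, 0]) cube([30, 30, 359]);


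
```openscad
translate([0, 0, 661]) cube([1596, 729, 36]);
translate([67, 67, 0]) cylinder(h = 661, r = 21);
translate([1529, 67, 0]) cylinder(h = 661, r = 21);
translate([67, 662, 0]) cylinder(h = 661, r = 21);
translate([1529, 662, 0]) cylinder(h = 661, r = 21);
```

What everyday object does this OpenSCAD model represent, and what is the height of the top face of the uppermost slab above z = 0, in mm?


A table. The table height is 697 mm.

A 1596×729×36 slab sits at z = 661 on four Ø42 mm round legs — a table. The top surface is at 661 + 36 = 697 mm.


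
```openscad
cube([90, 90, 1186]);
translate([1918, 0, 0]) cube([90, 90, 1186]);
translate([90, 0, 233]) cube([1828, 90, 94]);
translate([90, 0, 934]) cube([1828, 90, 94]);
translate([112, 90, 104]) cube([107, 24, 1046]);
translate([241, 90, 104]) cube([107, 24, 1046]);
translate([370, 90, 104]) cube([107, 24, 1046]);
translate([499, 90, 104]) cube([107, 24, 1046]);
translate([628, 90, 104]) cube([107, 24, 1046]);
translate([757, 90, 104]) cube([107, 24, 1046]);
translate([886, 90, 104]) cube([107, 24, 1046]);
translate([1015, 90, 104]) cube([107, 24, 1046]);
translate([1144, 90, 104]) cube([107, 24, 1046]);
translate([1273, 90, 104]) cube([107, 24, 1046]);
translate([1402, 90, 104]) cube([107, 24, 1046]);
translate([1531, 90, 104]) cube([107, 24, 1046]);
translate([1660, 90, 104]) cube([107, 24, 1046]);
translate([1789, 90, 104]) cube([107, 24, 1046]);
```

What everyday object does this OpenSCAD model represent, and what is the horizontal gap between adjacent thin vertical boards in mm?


A fence section. The picket gap is 22 mm.

Two posts, two rails, 14 pickets — a fence section. Span 1828 mm holds 14 pickets of 107 mm with 15 equal gaps: ⌊(1828 − 14·107) / 15⌋ = 22 mm.


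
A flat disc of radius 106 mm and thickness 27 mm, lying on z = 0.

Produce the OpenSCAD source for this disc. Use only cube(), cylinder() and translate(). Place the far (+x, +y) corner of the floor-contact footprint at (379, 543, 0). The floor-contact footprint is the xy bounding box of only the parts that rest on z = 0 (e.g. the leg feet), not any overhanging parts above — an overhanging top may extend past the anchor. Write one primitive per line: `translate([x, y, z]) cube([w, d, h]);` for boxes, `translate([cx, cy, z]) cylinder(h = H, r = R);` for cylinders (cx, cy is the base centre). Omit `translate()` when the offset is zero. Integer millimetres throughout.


translate([273, 437, 0]) cylinder(h = 27, r = 106);


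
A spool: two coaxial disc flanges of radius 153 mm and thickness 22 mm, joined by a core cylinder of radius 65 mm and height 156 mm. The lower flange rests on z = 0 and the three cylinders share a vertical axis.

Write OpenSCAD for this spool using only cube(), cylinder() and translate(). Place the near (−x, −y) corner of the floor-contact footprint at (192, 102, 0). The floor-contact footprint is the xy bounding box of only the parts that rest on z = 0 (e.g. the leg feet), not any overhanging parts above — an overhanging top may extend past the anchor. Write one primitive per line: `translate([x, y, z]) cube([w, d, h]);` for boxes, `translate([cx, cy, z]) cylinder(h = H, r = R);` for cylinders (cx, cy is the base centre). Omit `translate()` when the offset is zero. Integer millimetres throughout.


translate([345, 255, 0]) cylinder(h = 22, r = 153);
translate([345, 255, 22]) cylinder(h = 156, r = 65);
translate([345, 255, 178]) cylinder(h = 22, r = 153);


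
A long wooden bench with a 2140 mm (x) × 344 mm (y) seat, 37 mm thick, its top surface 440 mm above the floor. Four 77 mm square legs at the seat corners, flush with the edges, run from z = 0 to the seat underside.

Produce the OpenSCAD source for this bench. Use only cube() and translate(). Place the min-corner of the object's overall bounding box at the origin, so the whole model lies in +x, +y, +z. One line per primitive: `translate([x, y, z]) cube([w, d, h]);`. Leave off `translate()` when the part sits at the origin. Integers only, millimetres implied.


translate([0, 0, 403]) cube([2140, 344, 37]);
cube([77, 77, 403]);
translate([0, 267, 0]) cube([77, 77, 403]);
translate([2063, 0, 0]) cube([77, 77, 403]);
translate([2063, 267, 0]) cube([77, 77, 403]);


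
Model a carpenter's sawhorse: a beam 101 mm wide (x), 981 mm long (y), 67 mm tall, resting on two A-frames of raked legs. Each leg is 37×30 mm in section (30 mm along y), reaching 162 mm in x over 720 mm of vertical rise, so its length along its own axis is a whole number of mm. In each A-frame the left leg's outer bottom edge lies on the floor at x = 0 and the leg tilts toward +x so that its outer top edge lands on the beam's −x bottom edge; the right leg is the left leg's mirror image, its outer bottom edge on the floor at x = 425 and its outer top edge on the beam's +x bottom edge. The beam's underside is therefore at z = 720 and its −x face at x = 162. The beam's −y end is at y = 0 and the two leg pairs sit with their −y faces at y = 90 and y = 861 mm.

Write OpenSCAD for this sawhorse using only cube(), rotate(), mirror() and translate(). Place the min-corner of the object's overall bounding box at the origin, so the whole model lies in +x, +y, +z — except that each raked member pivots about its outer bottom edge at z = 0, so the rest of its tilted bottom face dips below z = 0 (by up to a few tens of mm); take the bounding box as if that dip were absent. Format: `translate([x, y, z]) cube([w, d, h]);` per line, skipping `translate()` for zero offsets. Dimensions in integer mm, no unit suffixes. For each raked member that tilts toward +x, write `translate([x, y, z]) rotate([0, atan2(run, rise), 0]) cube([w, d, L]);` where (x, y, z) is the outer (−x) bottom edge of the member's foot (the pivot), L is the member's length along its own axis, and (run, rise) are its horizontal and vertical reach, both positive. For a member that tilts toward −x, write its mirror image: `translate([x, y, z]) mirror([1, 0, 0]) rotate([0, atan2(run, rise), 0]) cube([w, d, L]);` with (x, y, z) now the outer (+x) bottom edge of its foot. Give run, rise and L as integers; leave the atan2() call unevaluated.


// leg length = √(162² + 720²) = 738
// right-leg outer foot x = 2·162 + 101 = 425
// beam min-corner = (162, 0, 720)
translate([162, 0, 720]) cube([101, 981, 67]);
translate([0, 90, 0]) rotate([0, atan2(162, 720), 0]) cube([37, 30, 738]);
translate([425, 90, 0]) mirror([1, 0, 0]) rotate([0, atan2(162, 720), 0]) cube([37, 30, 738]);
translate([0, 861, 0]) rotate([0, atan2(162, 720), 0]) cube([37, 30, 738]);
translate([425, 861, 0]) mirror([1, 0, 0]) rotate([0, atan2(162, 720), 0]) cube([37, 30, 738]);


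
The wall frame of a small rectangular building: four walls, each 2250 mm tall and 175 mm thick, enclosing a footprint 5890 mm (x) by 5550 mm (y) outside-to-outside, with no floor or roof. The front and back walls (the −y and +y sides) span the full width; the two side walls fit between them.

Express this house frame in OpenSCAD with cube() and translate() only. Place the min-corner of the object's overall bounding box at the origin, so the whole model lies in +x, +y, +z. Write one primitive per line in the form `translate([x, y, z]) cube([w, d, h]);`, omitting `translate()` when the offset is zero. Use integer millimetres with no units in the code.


cube([5890, 175, 2250]);
translate([0, 5375, 0]) cube([5890, 175, 2250]);
translate([0, 175, 0]) cube([175, 5200, 2250]);
translate([5715, 175, 0]) cube([175, 5200, 2250]);


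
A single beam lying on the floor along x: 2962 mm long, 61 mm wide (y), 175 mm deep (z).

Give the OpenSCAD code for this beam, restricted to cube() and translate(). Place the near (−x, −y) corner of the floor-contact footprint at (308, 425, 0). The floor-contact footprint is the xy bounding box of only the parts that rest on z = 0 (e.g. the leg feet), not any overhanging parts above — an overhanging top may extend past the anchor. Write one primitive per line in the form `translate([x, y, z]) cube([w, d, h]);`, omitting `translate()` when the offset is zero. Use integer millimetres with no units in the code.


translate([308, 425, 0]) cube([2962, 61, 175]);


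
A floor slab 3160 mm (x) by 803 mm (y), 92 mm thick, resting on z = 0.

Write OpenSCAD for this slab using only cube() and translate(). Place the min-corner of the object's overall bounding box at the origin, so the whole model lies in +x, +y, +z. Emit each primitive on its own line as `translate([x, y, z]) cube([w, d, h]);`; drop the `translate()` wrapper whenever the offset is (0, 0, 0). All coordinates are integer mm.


cube([3160, 803, 92]);


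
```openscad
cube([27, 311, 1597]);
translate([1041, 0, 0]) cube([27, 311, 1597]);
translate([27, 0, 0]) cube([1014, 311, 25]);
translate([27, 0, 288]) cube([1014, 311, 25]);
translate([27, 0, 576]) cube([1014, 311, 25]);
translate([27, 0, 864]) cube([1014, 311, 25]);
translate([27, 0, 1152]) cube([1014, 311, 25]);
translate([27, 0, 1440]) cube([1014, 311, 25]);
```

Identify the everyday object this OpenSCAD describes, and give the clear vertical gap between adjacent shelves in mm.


A bookshelf. The clear shelf gap is 263 mm.

Two tall side panels with 6 horizontal boards between them — a bookshelf. The first two shelf undersides are at z = 0 and z = 288; with shelf thickness 25, the clear gap is 288 − 0 − 25 = 263 mm.


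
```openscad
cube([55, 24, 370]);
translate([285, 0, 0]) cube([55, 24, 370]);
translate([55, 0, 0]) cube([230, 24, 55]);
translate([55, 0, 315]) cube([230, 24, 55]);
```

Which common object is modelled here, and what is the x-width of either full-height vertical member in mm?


A picture frame. The border width is 55 mm.

Four thin pieces enclosing a rectangular opening — a picture frame. The two full-height stiles are 370 mm tall; the top rail sits at z = 315 and is 55 mm tall, so the border above the opening is 370 − 315 = 55 mm, matching the stile x-width.


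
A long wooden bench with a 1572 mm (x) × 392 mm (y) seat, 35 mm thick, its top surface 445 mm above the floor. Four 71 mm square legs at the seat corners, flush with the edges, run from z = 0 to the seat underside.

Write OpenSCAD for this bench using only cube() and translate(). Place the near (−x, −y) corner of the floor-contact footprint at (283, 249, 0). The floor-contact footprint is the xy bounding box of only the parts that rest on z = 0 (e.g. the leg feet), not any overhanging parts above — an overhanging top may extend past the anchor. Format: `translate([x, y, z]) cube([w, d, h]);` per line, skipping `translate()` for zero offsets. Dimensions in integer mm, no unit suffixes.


// leg_h = 445 − 35 = 410
translate([283, 249, 410]) cube([1572, 392, 35]);
translate([283, 249, 0]) cube([71, 71, 410]);
translate([283, 570, 0]) cube([71, 71, 410]);
translate([1784, 249, 0]) cube([71, 71, 410]);
translate([1784, 570, 0]) cube([71, 71, 410]);


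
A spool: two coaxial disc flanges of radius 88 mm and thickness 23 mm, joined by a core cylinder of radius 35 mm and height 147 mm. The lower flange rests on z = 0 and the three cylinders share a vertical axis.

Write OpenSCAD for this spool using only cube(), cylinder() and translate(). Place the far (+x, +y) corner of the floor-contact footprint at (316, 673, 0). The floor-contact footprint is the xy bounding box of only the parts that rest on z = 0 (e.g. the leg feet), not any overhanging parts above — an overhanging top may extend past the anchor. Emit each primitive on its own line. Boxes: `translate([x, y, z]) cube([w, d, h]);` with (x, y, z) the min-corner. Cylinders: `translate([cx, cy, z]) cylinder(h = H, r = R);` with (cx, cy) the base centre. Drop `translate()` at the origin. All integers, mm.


translate([228, 585, 0]) cylinder(h = 23, r = 88);
translate([228, 585, 23]) cylinder(h = 147, r = 35);
translate([228, 585, 170]) cylinder(h = 23, r = 88);


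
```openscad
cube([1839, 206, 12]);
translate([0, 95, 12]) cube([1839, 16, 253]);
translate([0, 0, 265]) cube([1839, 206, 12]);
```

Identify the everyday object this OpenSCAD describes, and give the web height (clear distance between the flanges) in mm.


An I-beam. The web height is 253 mm.

Two wide flanges with a thin centred web — an I-beam. Overall 277 mm minus two 12 mm flanges gives a web of 277 − 2·12 = 253 mm.


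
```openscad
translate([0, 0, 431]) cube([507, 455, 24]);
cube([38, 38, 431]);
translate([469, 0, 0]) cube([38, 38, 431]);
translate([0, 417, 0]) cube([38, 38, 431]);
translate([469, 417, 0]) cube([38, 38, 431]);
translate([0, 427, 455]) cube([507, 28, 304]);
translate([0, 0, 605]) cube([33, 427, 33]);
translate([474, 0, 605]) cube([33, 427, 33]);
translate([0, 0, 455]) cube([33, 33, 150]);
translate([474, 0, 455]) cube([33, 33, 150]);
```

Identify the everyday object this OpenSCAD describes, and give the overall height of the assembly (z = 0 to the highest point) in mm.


A chair. The overall height is 759 mm.

A slab on four corner posts with a tall panel at the back — a chair. The seat slab sits at z = 431 with thickness 24, and the 304 mm backrest starts at the seat top, so the overall height is 431 + 24 + 304 = 759 mm.


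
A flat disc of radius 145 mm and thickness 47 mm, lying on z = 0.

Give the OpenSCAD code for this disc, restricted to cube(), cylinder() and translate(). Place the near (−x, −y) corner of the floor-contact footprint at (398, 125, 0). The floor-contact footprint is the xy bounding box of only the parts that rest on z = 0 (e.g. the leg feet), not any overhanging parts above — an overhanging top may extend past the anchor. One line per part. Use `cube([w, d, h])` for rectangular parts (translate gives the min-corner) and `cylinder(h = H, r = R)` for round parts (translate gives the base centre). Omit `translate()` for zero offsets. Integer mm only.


translate([543, 270, 0]) cylinder(h = 47, r = 145);


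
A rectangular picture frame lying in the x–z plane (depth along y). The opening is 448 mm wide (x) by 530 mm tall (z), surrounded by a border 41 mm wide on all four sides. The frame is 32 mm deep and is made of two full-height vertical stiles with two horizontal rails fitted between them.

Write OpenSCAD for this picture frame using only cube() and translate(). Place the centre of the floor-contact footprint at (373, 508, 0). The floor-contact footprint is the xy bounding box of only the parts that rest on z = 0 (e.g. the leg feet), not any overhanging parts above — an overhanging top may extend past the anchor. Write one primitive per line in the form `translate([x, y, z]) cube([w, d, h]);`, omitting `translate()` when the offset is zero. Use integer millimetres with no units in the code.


translate([108, 492, 0]) cube([41, 32, 612]);
translate([597, 492, 0]) cube([41, 32, 612]);
translate([149, 492, 0]) cube([448, 32, 41]);
translate([149, 492, 571]) cube([448, 32, 41]);


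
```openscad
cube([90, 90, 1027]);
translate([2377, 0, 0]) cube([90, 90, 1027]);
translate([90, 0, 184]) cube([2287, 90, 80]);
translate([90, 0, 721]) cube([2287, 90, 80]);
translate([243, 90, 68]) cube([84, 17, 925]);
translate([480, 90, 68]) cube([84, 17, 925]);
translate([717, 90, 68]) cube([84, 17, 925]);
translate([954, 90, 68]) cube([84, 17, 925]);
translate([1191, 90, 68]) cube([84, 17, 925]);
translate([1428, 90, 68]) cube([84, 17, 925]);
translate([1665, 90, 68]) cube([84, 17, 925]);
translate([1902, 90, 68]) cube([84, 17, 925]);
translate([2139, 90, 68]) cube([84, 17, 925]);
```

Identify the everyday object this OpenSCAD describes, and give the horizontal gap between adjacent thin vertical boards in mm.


A fence section. The picket gap is 153 mm.

Two posts, two rails, 9 pickets — a fence section. Span 2287 mm holds 9 pickets of 84 mm with 10 equal gaps: ⌊(2287 − 9·84) / 10⌋ = 153 mm.


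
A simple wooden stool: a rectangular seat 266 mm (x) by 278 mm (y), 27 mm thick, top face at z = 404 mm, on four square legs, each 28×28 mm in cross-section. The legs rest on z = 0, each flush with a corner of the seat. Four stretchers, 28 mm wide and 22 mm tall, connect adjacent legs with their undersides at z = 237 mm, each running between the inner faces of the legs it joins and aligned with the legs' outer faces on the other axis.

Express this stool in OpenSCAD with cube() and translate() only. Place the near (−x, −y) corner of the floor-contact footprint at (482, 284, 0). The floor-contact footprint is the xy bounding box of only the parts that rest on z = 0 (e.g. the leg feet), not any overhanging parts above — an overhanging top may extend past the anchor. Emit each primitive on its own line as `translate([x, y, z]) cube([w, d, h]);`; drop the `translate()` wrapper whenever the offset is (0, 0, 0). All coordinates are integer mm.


translate([482, 284, 377]) cube([266, 278, 27]);
translate([482, 284, 0]) cube([28, 28, 377]);
translate([720, 284, 0]) cube([28, 28, 377]);
translate([482, 534, 0]) cube([28, 28, 377]);
translate([720, 534, 0]) cube([28, 28, 377]);
translate([510, 284, 237]) cube([210, 28, 22]);
translate([510, 534, 237]) cube([210, 28, 22]);
translate([482, 312, 237]) cube([28, 222, 22]);
translate([720, 312, 237]) cube([28, 222, 22]);


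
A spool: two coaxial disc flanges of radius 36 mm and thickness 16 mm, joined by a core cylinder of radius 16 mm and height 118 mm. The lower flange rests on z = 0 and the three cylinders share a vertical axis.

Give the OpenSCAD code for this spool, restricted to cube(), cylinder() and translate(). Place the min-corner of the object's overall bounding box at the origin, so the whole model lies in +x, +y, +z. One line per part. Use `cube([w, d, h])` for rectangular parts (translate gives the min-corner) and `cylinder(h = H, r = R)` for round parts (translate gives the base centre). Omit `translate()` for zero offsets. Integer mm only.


translate([36, 36, 0]) cylinder(h = 16, r = 36);
translate([36, 36, 16]) cylinder(h = 118, r = 16);
translate([36, 36, 134]) cylinder(h = 16, r = 36);


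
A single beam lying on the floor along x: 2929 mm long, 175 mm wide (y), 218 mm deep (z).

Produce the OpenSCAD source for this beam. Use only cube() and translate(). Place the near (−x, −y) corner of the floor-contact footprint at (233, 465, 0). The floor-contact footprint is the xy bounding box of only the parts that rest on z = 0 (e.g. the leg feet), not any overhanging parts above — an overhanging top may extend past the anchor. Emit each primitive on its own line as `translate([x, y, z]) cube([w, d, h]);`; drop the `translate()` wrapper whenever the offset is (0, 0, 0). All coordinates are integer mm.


translate([233, 465, 0]) cube([2929, 175, 218]);
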